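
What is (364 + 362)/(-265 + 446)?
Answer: 726/181 ≈ 4.0110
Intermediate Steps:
(364 + 362)/(-265 + 446) = 726/181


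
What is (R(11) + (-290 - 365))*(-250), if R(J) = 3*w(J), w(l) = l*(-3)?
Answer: 188500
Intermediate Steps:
w(l) = -3*l
R(J) = -9*J (R(J) = 3*(-3*J) = -9*J)
(R(11) + (-290 - 365))*(-250) = (-9*11 + (-290 - 365))*(-250) = (-99 - 655)*(-250) = -754*(-250) = 188500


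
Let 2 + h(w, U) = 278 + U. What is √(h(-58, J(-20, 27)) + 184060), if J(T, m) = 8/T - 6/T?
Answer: √18433590/10 ≈ 429.34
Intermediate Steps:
J(T, m) = 2/T
h(w, U) = 276 + U (h(w, U) = -2 + (278 + U) = 276 + U)
√(h(-58, J(-20, 27)) + 184060) = √((276 + 2/(-20)) + 184060) = √((276 + 2*(-1/20)) + 184060) = √((276 - ⅒) + 184060) = √(2759/10 + 184060) = √(1843359/10) = √18433590/10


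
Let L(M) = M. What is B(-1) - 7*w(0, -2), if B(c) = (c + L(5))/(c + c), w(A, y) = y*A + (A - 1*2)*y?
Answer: -30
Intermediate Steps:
w(A, y) = A*y + y*(-2 + A) (w(A, y) = A*y + (A - 2)*y = A*y + (-2 + A)*y = A*y + y*(-2 + A))
B(c) = (5 + c)/(2*c) (B(c) = (c + 5)/(c + c) = (5 + c)/((2*c)) = (5 + c)*(1/(2*c)) = (5 + c)/(2*c))
B(-1) - 7*w(0, -2) = (½)*(5 - 1)/(-1) - 14*(-2)*(-1 + 0) = (½)*(-1)*4 - 14*(-2)*(-1) = -2 - 7*4 = -2 - 28 = -30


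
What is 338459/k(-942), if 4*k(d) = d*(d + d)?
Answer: 338459/443682 ≈ 0.76284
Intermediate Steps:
k(d) = d²/2 (k(d) = (d*(d + d))/4 = (d*(2*d))/4 = (2*d²)/4 = d²/2)
338459/k(-942) = 338459/(((½)*(-942)²)) = 338459/(((½)*887364)) = 338459/443682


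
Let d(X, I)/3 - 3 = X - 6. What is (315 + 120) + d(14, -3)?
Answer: 468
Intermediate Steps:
d(X, I) = -9 + 3*X (d(X, I) = 9 + 3*(X - 6) = 9 + 3*(-6 + X) = 9 + (-18 + 3*X) = -9 + 3*X)
(315 + 120) + d(14, -3) = (315 + 120) + (-9 + 3*14) = 435 + (-9 + 42) = 435 + 33 = 468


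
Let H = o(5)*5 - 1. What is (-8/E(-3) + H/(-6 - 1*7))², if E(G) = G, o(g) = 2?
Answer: 5929/1521 ≈ 3.8981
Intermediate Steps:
H = 9 (H = 2*5 - 1 = 10 - 1 = 9)
(-8/E(-3) + H/(-6 - 1*7))² = (-8/(-3) + 9/(-6 - 1*7))² = (-8*(-⅓) + 9/(-6 - 7))² = (8/3 + 9/(-13))² = (8/3 + 9*(-1/13))² = (8/3 - 9/13)² = (77/39)² = 5929/1521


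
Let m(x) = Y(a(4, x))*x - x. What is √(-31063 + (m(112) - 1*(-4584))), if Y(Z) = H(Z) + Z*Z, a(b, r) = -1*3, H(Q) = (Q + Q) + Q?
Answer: I*√26591 ≈ 163.07*I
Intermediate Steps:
H(Q) = 3*Q (H(Q) = 2*Q + Q = 3*Q)
a(b, r) = -3
Y(Z) = Z² + 3*Z (Y(Z) = 3*Z + Z*Z = 3*Z + Z² = Z² + 3*Z)
m(x) = -x (m(x) = (-3*(3 - 3))*x - x = (-3*0)*x - x = 0*x - x = 0 - x = -x)
√(-31063 + (m(112) - 1*(-4584))) = √(-31063 + (-1*112 - 1*(-4584))) = √(-31063 + (-112 + 4584)) = √(-31063 + 4472) = √(-26591) = I*√26591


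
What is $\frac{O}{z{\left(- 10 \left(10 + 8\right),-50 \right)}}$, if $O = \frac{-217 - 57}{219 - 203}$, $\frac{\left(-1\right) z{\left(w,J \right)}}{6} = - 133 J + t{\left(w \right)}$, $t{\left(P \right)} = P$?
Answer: $\frac{137}{310560} \approx 0.00044114$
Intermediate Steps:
$z{\left(w,J \right)} = - 6 w + 798 J$ ($z{\left(w,J \right)} = - 6 \left(- 133 J + w\right) = - 6 \left(w - 133 J\right) = - 6 w + 798 J$)
$O = - \frac{137}{8}$ ($O = - \frac{274}{16} = \left(-274\right) \frac{1}{16} = - \frac{137}{8} \approx -17.125$)
$\frac{O}{z{\left(- 10 \left(10 + 8\right),-50 \right)}} = - \frac{137}{8 \left(- 6 \left(- 10 \left(10 + 8\right)\right) + 798 \left(-50\right)\right)} = - \frac{137}{8 \left(- 6 \left(\left(-10\right) 18\right) - 39900\right)} = - \frac{137}{8 \left(\left(-6\right) \left(-180\right) - 39900\right)} = - \frac{137}{8 \left(1080 - 39900\right)} = - \frac{137}{8 \left(-38820\right)} = \left(- \frac{137}{8}\right) \left(- \frac{1}{38820}\right) = \frac{137}{310560}$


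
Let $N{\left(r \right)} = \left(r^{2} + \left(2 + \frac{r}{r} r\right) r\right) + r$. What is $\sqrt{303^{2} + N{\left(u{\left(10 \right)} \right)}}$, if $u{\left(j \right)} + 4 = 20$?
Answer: $\sqrt{92369} \approx 303.92$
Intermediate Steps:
$u{\left(j \right)} = 16$ ($u{\left(j \right)} = -4 + 20 = 16$)
$N{\left(r \right)} = r + r^{2} + r \left(2 + r\right)$ ($N{\left(r \right)} = \left(r^{2} + \left(2 + 1 r\right) r\right) + r = \left(r^{2} + \left(2 + r\right) r\right) + r = \left(r^{2} + r \left(2 + r\right)\right) + r = r + r^{2} + r \left(2 + r\right)$)
$\sqrt{303^{2} + N{\left(u{\left(10 \right)} \right)}} = \sqrt{303^{2} + 16 \left(3 + 2 \cdot 16\right)} = \sqrt{91809 + 16 \left(3 + 32\right)} = \sqrt{91809 + 16 \cdot 35} = \sqrt{91809 + 560} = \sqrt{92369}$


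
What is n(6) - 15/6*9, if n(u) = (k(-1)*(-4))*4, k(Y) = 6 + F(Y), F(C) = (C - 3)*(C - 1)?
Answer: -493/2 ≈ -246.50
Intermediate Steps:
F(C) = (-1 + C)*(-3 + C) (F(C) = (-3 + C)*(-1 + C) = (-1 + C)*(-3 + C))
k(Y) = 9 + Y**2 - 4*Y (k(Y) = 6 + (3 + Y**2 - 4*Y) = 9 + Y**2 - 4*Y)
n(u) = -224 (n(u) = ((9 + (-1)**2 - 4*(-1))*(-4))*4 = ((9 + 1 + 4)*(-4))*4 = (14*(-4))*4 = -56*4 = -224)
n(6) - 15/6*9 = -224 - 15/6*9 = -224 - 15*1/6*9 = -224 - 5/2*9 = -224 - 45/2 = -493/2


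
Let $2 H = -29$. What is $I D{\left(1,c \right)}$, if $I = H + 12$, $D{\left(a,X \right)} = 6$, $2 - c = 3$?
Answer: $-15$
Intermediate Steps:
$H = - \frac{29}{2}$ ($H = \frac{1}{2} \left(-29\right) = - \frac{29}{2} \approx -14.5$)
$c = -1$ ($c = 2 - 3 = -1$)
$I = - \frac{5}{2}$ ($I = - \frac{29}{2} + 12 = - \frac{5}{2} \approx -2.5$)
$I D{\left(1,c \right)} = \left(- \frac{5}{2}\right) 6 = -15$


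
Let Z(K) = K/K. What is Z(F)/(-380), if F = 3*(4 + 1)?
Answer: -1/380 ≈ -0.0026316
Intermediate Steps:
F = 15 (F = 3*5 = 15)
Z(K) = 1
Z(F)/(-380) = 1/(-380) = 1*(-1/380) = -1/380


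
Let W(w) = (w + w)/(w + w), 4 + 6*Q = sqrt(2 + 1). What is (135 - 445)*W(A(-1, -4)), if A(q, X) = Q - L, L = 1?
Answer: -310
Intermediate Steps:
Q = -2/3 + sqrt(3)/6 (Q = -2/3 + sqrt(2 + 1)/6 = -2/3 + sqrt(3)/6 ≈ -0.37799)
A(q, X) = -5/3 + sqrt(3)/6 (A(q, X) = (-2/3 + sqrt(3)/6) - 1*1 = (-2/3 + sqrt(3)/6) - 1 = -5/3 + sqrt(3)/6)
W(w) = 1 (W(w) = (2*w)/((2*w)) = (2*w)*(1/(2*w)) = 1)
(135 - 445)*W(A(-1, -4)) = (135 - 445)*1 = -310*1 = -310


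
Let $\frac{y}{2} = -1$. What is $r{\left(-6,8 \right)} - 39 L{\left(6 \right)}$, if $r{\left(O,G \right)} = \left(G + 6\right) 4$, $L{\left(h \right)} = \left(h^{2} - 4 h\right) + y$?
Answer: $-334$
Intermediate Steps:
$y = -2$ ($y = 2 \left(-1\right) = -2$)
$L{\left(h \right)} = -2 + h^{2} - 4 h$ ($L{\left(h \right)} = \left(h^{2} - 4 h\right) - 2 = -2 + h^{2} - 4 h$)
$r{\left(O,G \right)} = 24 + 4 G$ ($r{\left(O,G \right)} = \left(6 + G\right) 4 = 24 + 4 G$)
$r{\left(-6,8 \right)} - 39 L{\left(6 \right)} = \left(24 + 4 \cdot 8\right) - 39 \left(-2 + 6^{2} - 24\right) = \left(24 + 32\right) - 39 \left(-2 + 36 - 24\right) = 56 - 390 = -334$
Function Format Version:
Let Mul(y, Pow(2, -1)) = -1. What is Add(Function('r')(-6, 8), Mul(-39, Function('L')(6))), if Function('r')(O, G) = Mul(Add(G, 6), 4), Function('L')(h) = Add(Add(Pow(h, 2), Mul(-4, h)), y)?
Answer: -334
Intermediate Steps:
y = -2 (y = Mul(2, -1) = -2)
Function('L')(h) = Add(-2, Pow(h, 2), Mul(-4, h)) (Function('L')(h) = Add(Add(Pow(h, 2), Mul(-4, h)), -2) = Add(-2, Pow(h, 2), Mul(-4, h)))
Function('r')(O, G) = Add(24, Mul(4, G)) (Function('r')(O, G) = Mul(Add(6, G), 4) = Add(24, Mul(4, G)))
Add(Function('r')(-6, 8), Mul(-39, Function('L')(6))) = Add(Add(24, Mul(4, 8)), Mul(-39, Add(-2, Pow(6, 2), Mul(-4, 6)))) = Add(Add(24, 32), Mul(-39, Add(-2, 36, -24))) = Add(56, Mul(-39, 10)) = Add(56, -390) = -334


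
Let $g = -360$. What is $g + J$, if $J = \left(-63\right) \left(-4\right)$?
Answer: $-108$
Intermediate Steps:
$J = 252$
$g + J = -360 + 252 = -108$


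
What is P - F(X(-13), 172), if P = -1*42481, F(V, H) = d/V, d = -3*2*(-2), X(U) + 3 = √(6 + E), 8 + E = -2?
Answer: -552217/13 + 24*I/13 ≈ -42478.0 + 1.8462*I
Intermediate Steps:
E = -10 (E = -8 - 2 = -10)
X(U) = -3 + 2*I (X(U) = -3 + √(6 - 10) = -3 + √(-4) = -3 + 2*I)
d = 12 (d = -6*(-2) = 12)
F(V, H) = 12/V
P = -42481
P - F(X(-13), 172) = -42481 - 12/(-3 + 2*I) = -42481 - 12*(-3 - 2*I)/13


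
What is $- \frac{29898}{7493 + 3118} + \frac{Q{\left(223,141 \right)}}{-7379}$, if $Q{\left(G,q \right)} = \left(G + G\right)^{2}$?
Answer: $- \frac{259035002}{8699841} \approx -29.775$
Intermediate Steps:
$Q{\left(G,q \right)} = 4 G^{2}$ ($Q{\left(G,q \right)} = \left(2 G\right)^{2} = 4 G^{2}$)
$- \frac{29898}{7493 + 3118} + \frac{Q{\left(223,141 \right)}}{-7379} = - \frac{29898}{7493 + 3118} + \frac{4 \cdot 223^{2}}{-7379} = - \frac{29898}{10611} + 4 \cdot 49729 \left(- \frac{1}{7379}\right) = \left(-29898\right) \frac{1}{10611} + 198916 \left(- \frac{1}{7379}\right) = - \frac{3322}{1179} - \frac{198916}{7379} = - \frac{259035002}{8699841}$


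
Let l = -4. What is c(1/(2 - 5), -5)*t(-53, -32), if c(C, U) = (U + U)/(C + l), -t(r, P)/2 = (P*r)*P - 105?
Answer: 3262620/13 ≈ 2.5097e+5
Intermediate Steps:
t(r, P) = 210 - 2*r*P² (t(r, P) = -2*((P*r)*P - 105) = -2*(r*P² - 105) = -2*(-105 + r*P²) = 210 - 2*r*P²)
c(C, U) = 2*U/(-4 + C) (c(C, U) = (U + U)/(C - 4) = (2*U)/(-4 + C) = 2*U/(-4 + C))
c(1/(2 - 5), -5)*t(-53, -32) = (2*(-5)/(-4 + 1/(2 - 5)))*(210 - 2*(-53)*(-32)²) = (2*(-5)/(-4 + 1/(-3)))*(210 - 2*(-53)*1024) = (2*(-5)/(-4 - ⅓))*(210 + 108544) = (2*(-5)/(-13/3))*108754 = (2*(-5)*(-3/13))*108754 = (30/13)*108754 = 3262620/13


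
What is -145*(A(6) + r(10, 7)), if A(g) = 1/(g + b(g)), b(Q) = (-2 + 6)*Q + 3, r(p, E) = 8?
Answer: -38425/33 ≈ -1164.4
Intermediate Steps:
b(Q) = 3 + 4*Q (b(Q) = 4*Q + 3 = 3 + 4*Q)
A(g) = 1/(3 + 5*g) (A(g) = 1/(g + (3 + 4*g)) = 1/(3 + 5*g))
-145*(A(6) + r(10, 7)) = -145*(1/(3 + 5*6) + 8) = -145*(1/(3 + 30) + 8) = -145*(1/33 + 8) = -145*265/33 = -38425/33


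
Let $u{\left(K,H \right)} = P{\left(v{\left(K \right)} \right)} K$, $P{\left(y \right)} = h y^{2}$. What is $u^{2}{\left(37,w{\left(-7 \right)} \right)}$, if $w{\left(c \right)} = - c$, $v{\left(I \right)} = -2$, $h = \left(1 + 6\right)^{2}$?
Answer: $52591504$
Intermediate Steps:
$h = 49$ ($h = 7^{2} = 49$)
$P{\left(y \right)} = 49 y^{2}$
$u{\left(K,H \right)} = 196 K$ ($u{\left(K,H \right)} = 49 \left(-2\right)^{2} K = 49 \cdot 4 K = 196 K$)
$u^{2}{\left(37,w{\left(-7 \right)} \right)} = \left(196 \cdot 37\right)^{2} = 7252^{2} = 52591504$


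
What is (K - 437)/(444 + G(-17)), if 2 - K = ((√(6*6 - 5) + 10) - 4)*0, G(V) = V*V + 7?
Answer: -87/148 ≈ -0.58784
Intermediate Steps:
G(V) = 7 + V² (G(V) = V² + 7 = 7 + V²)
K = 2 (K = 2 - ((√(6*6 - 5) + 10) - 4)*0 = 2 - ((√(36 - 5) + 10) - 4)*0 = 2 - ((√31 + 10) - 4)*0 = 2 - ((10 + √31) - 4)*0 = 2 - (6 + √31)*0 = 2 - 1*0 = 2 + 0 = 2)
(K - 437)/(444 + G(-17)) = (2 - 437)/(444 + (7 + (-17)²)) = -435/(444 + (7 + 289)) = -435/(444 + 296) = -435/740 = -435*1/740 = -87/148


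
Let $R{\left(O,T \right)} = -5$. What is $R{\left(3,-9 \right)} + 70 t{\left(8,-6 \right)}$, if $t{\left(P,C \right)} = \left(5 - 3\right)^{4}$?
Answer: $1115$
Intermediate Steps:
$t{\left(P,C \right)} = 16$ ($t{\left(P,C \right)} = 2^{4} = 16$)
$R{\left(3,-9 \right)} + 70 t{\left(8,-6 \right)} = -5 + 70 \cdot 16 = -5 + 1120 = 1115$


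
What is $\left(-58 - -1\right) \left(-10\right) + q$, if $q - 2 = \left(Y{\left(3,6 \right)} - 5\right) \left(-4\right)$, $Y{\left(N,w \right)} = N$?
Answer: $580$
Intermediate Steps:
$q = 10$ ($q = 2 + \left(3 - 5\right) \left(-4\right) = 2 - -8 = 2 + 8 = 10$)
$\left(-58 - -1\right) \left(-10\right) + q = \left(-58 - -1\right) \left(-10\right) + 10 = \left(-58 + 1\right) \left(-10\right) + 10 = \left(-57\right) \left(-10\right) + 10 = 570 + 10 = 580$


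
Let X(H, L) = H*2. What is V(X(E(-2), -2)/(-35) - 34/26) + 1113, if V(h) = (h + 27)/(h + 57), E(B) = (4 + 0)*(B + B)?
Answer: 14339267/12878 ≈ 1113.5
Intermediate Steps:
E(B) = 8*B (E(B) = 4*(2*B) = 8*B)
X(H, L) = 2*H
V(h) = (27 + h)/(57 + h)
V(X(E(-2), -2)/(-35) - 34/26) + 1113 = (27 + ((2*(8*(-2)))/(-35) - 34/26))/(57 + ((2*(8*(-2)))/(-35) - 34/26)) + 1113 = (27 + ((2*(-16))*(-1/35) - 34*1/26))/(57 + ((2*(-16))*(-1/35) - 34*1/26)) + 1113 = (27 + (-32*(-1/35) - 17/13))/(57 + (-32*(-1/35) - 17/13)) + 1113 = (27 + (32/35 - 17/13))/(57 + (32/35 - 17/13)) + 1113 = (27 - 179/455)/(57 - 179/455) + 1113 = (12106/455)/(25756/455) + 1113 = (455/25756)*(12106/455) + 1113 = 6053/12878 + 1113 = 14339267/12878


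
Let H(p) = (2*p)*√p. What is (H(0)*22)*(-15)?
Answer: 0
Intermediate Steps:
H(p) = 2*p^(3/2)
(H(0)*22)*(-15) = ((2*0^(3/2))*22)*(-15) = ((2*0)*22)*(-15) = (0*22)*(-15) = 0*(-15) = 0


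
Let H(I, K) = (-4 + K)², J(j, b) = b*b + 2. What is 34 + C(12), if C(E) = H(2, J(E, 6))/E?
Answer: 391/3 ≈ 130.33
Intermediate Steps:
J(j, b) = 2 + b² (J(j, b) = b² + 2 = 2 + b²)
C(E) = 1156/E (C(E) = (-4 + (2 + 6²))²/E = (-4 + (2 + 36))²/E = (-4 + 38)²/E = 34²/E = 1156/E)
34 + C(12) = 34 + 1156/12 = 34 + 1156*(1/12) = 34 + 289/3 = 391/3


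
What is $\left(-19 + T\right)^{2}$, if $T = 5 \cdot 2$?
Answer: $81$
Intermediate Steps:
$T = 10$
$\left(-19 + T\right)^{2} = \left(-19 + 10\right)^{2} = \left(-9\right)^{2} = 81$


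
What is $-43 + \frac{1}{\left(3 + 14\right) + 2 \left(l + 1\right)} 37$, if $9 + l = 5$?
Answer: $- \frac{436}{11} \approx -39.636$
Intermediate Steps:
$l = -4$ ($l = -9 + 5 = -4$)
$-43 + \frac{1}{\left(3 + 14\right) + 2 \left(l + 1\right)} 37 = -43 + \frac{1}{\left(3 + 14\right) + 2 \left(-4 + 1\right)} 37 = -43 + \frac{1}{17 + 2 \left(-3\right)} 37 = -43 + \frac{1}{17 - 6} \cdot 37 = -43 + \frac{1}{11} \cdot 37 = -43 + \frac{37}{11} = - \frac{436}{11}$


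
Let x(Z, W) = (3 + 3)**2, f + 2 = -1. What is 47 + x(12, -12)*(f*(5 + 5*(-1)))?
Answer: 47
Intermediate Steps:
f = -3 (f = -2 - 1 = -3)
x(Z, W) = 36 (x(Z, W) = 6**2 = 36)
47 + x(12, -12)*(f*(5 + 5*(-1))) = 47 + 36*(-3*(5 + 5*(-1))) = 47 + 36*(-3*(5 - 5)) = 47 + 36*(-3*0) = 47 + 36*0 = 47 + 0 = 47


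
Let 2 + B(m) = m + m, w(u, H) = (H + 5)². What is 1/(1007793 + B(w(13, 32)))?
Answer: 1/1010529 ≈ 9.8958e-7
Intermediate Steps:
w(u, H) = (5 + H)²
B(m) = -2 + 2*m (B(m) = -2 + (m + m) = -2 + 2*m)
1/(1007793 + B(w(13, 32))) = 1/(1007793 + (-2 + 2*(5 + 32)²)) = 1/(1007793 + (-2 + 2*37²)) = 1/(1007793 + (-2 + 2*1369)) = 1/(1007793 + (-2 + 2738)) = 1/(1007793 + 2736) = 1/1010529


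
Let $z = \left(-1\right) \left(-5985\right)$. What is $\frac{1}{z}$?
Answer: $\frac{1}{5985} \approx 0.00016708$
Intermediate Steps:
$z = 5985$
$\frac{1}{z} = \frac{1}{5985}$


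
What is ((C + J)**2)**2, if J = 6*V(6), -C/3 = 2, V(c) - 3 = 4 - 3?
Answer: 104976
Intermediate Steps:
V(c) = 4 (V(c) = 3 + (4 - 3) = 3 + 1 = 4)
C = -6 (C = -3*2 = -6)
J = 24 (J = 6*4 = 24)
((C + J)**2)**2 = ((-6 + 24)**2)**2 = (18**2)**2 = 324**2 = 104976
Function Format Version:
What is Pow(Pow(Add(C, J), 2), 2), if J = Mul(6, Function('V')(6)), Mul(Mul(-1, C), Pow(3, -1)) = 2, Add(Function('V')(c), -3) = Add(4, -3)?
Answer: 104976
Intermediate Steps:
Function('V')(c) = 4 (Function('V')(c) = Add(3, Add(4, -3)) = Add(3, 1) = 4)
C = -6 (C = Mul(-3, 2) = -6)
J = 24 (J = Mul(6, 4) = 24)
Pow(Pow(Add(C, J), 2), 2) = Pow(Pow(Add(-6, 24), 2), 2) = Pow(Pow(18, 2), 2) = Pow(324, 2) = 104976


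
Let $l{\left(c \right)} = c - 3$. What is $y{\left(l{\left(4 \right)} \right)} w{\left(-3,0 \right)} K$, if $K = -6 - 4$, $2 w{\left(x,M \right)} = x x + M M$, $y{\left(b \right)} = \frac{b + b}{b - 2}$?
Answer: $90$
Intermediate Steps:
$l{\left(c \right)} = -3 + c$
$y{\left(b \right)} = \frac{2 b}{-2 + b}$
$w{\left(x,M \right)} = \frac{M^{2}}{2} + \frac{x^{2}}{2}$ ($w{\left(x,M \right)} = \frac{x x + M M}{2} = \frac{x^{2} + M^{2}}{2} = \frac{M^{2} + x^{2}}{2} = \frac{M^{2}}{2} + \frac{x^{2}}{2}$)
$K = -10$
$y{\left(l{\left(4 \right)} \right)} w{\left(-3,0 \right)} K = \frac{2 \left(-3 + 4\right)}{-2 + \left(-3 + 4\right)} \left(\frac{0^{2}}{2} + \frac{\left(-3\right)^{2}}{2}\right) \left(-10\right) = 2 \cdot 1 \frac{1}{-2 + 1} \left(\frac{1}{2} \cdot 0 + \frac{1}{2} \cdot 9\right) \left(-10\right) = 2 \cdot 1 \frac{1}{-1} \left(0 + \frac{9}{2}\right) \left(-10\right) = 2 \cdot 1 \left(-1\right) \frac{9}{2} \left(-10\right) = \left(-2\right) \left(-45\right) = 90$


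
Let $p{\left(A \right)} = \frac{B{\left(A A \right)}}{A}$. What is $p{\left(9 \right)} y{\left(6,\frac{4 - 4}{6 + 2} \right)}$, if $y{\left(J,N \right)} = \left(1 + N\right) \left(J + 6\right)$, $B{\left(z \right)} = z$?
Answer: $108$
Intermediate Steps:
$y{\left(J,N \right)} = \left(1 + N\right) \left(6 + J\right)$
$p{\left(A \right)} = A$ ($p{\left(A \right)} = \frac{A A}{A} = \frac{A^{2}}{A} = A$)
$p{\left(9 \right)} y{\left(6,\frac{4 - 4}{6 + 2} \right)} = 9 \left(6 + 6 + 6 \frac{4 - 4}{6 + 2} + 6 \frac{4 - 4}{6 + 2}\right) = 9 \left(6 + 6 + 6 \cdot \frac{0}{8} + 6 \cdot \frac{0}{8}\right) = 9 \left(6 + 6 + 6 \cdot 0 \cdot \frac{1}{8} + 6 \cdot 0 \cdot \frac{1}{8}\right) = 9 \left(6 + 6 + 6 \cdot 0 + 6 \cdot 0\right) = 9 \left(6 + 6 + 0 + 0\right) = 9 \cdot 12 = 108$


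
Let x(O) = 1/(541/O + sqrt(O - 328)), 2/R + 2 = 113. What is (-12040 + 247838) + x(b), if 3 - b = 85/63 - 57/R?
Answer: 13406595625118369001346/56856273711158305 + 477145855443*sqrt(5004734)/56856273711158305 ≈ 2.3580e+5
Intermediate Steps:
R = 2/111 (R = 2/(-2 + 113) = 2/111 ≈ 0.018018)
b = 398809/126 (b = 3 - (85/63 - 57/2/111) = 3 - (85*(1/63) - 57*111/2) = 3 - (85/63 - 6327/2) = 3 - 1*(-398431/126) = 3 + 398431/126 = 398809/126 ≈ 3165.2)
x(O) = 1/(sqrt(-328 + O) + 541/O) (x(O) = 1/(541/O + sqrt(-328 + O)) = 1/(sqrt(-328 + O) + 541/O))
(-12040 + 247838) + x(b) = (-12040 + 247838) + 398809/(126*(541 + 398809*sqrt(-328 + 398809/126)/126)) = 235798 + 398809/(126*(541 + 398809*sqrt(357481/126)/126)) = 235798 + 398809/(126*(541 + 398809*(sqrt(5004734)/42)/126)) = 235798 + 398809/(126*(541 + 398809*sqrt(5004734)/5292))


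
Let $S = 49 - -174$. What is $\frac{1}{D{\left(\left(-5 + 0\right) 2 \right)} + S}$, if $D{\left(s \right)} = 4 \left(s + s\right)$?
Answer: $\frac{1}{143} \approx 0.006993$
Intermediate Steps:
$D{\left(s \right)} = 8 s$ ($D{\left(s \right)} = 4 \cdot 2 s = 8 s$)
$S = 223$ ($S = 49 + 174 = 223$)
$\frac{1}{D{\left(\left(-5 + 0\right) 2 \right)} + S} = \frac{1}{8 \left(-5 + 0\right) 2 + 223} = \frac{1}{8 \left(\left(-5\right) 2\right) + 223} = \frac{1}{8 \left(-10\right) + 223} = \frac{1}{-80 + 223} = \frac{1}{143}$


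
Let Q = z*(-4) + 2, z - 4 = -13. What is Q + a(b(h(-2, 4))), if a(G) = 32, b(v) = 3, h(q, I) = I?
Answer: 70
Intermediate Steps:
z = -9 (z = 4 - 13 = -9)
Q = 38 (Q = -9*(-4) + 2 = 36 + 2 = 38)
Q + a(b(h(-2, 4))) = 38 + 32 = 70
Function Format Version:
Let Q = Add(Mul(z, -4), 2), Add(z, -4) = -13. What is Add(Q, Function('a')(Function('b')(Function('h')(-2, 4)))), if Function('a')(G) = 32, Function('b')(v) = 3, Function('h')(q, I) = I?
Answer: 70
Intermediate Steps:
z = -9 (z = Add(4, -13) = -9)
Q = 38 (Q = Add(Mul(-9, -4), 2) = Add(36, 2) = 38)
Add(Q, Function('a')(Function('b')(Function('h')(-2, 4)))) = Add(38, 32) = 70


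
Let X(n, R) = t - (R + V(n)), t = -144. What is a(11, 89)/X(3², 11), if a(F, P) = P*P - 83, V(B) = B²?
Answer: -3919/118 ≈ -33.212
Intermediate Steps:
a(F, P) = -83 + P² (a(F, P) = P² - 83 = -83 + P²)
X(n, R) = -144 - R - n² (X(n, R) = -144 - (R + n²) = -144 + (-R - n²) = -144 - R - n²)
a(11, 89)/X(3², 11) = (-83 + 89²)/(-144 - 1*11 - (3²)²) = (-83 + 7921)/(-144 - 11 - 1*9²) = 7838/(-144 - 11 - 1*81) = 7838/(-144 - 11 - 81) = 7838/(-236) = 7838*(-1/236) = -3919/118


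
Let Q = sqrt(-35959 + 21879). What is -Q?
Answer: -16*I*sqrt(55) ≈ -118.66*I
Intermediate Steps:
Q = 16*I*sqrt(55) (Q = sqrt(-14080) = 16*I*sqrt(55) ≈ 118.66*I)
-Q = -16*I*sqrt(55)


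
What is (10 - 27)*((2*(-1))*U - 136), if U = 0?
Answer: 2312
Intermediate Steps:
(10 - 27)*((2*(-1))*U - 136) = (10 - 27)*((2*(-1))*0 - 136) = -17*(-2*0 - 136) = -17*(0 - 136) = -17*(-136) = 2312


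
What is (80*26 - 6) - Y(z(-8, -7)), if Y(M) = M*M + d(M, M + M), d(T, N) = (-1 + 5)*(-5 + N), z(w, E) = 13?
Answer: 1821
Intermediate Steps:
d(T, N) = -20 + 4*N (d(T, N) = 4*(-5 + N) = -20 + 4*N)
Y(M) = -20 + M**2 + 8*M (Y(M) = M*M + (-20 + 4*(M + M)) = M**2 + (-20 + 4*(2*M)) = M**2 + (-20 + 8*M) = -20 + M**2 + 8*M)
(80*26 - 6) - Y(z(-8, -7)) = (80*26 - 6) - (-20 + 13**2 + 8*13) = (2080 - 6) - (-20 + 169 + 104) = 2074 - 1*253 = 2074 - 253 = 1821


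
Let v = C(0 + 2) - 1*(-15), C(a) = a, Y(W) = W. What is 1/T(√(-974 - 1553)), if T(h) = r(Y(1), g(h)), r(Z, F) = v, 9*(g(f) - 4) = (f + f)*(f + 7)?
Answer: 1/17 ≈ 0.058824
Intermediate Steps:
g(f) = 4 + 2*f*(7 + f)/9 (g(f) = 4 + ((f + f)*(f + 7))/9 = 4 + ((2*f)*(7 + f))/9 = 4 + (2*f*(7 + f))/9 = 4 + 2*f*(7 + f)/9)
v = 17 (v = (0 + 2) - 1*(-15) = 2 + 15 = 17)
r(Z, F) = 17
T(h) = 17
1/T(√(-974 - 1553)) = 1/17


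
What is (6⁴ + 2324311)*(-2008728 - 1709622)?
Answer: -8647420788450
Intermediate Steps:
(6⁴ + 2324311)*(-2008728 - 1709622) = (1296 + 2324311)*(-3718350) = 2325607*(-3718350) = -8647420788450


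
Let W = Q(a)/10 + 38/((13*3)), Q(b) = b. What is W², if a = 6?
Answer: 94249/38025 ≈ 2.4786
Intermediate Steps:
W = 307/195 (W = 6/10 + 38/((13*3)) = 6*(⅒) + 38/39 = ⅗ + 38*(1/39) = ⅗ + 38/39 = 307/195 ≈ 1.5744)
W² = (307/195)² = 94249/38025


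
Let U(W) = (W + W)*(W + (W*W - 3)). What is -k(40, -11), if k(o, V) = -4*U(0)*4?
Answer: 0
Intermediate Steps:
U(W) = 2*W*(-3 + W + W²) (U(W) = (2*W)*(W + (W² - 3)) = (2*W)*(W + (-3 + W²)) = (2*W)*(-3 + W + W²) = 2*W*(-3 + W + W²))
k(o, V) = 0 (k(o, V) = -8*0*(-3 + 0 + 0²)*4 = -8*0*(-3 + 0 + 0)*4 = -8*0*(-3)*4 = -4*0*4 = 0*4 = 0)
-k(40, -11) = -1*0 = 0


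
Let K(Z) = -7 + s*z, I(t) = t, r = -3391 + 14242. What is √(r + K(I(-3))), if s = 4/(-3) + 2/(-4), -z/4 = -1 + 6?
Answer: √97926/3 ≈ 104.31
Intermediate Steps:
r = 10851
z = -20 (z = -4*(-1 + 6) = -4*5 = -20)
s = -11/6 (s = 4*(-⅓) + 2*(-¼) = -4/3 - ½ = -11/6 ≈ -1.8333)
K(Z) = 89/3 (K(Z) = -7 - 11/6*(-20) = -7 + 110/3 = 89/3)
√(r + K(I(-3))) = √(10851 + 89/3) = √(32642/3) = √97926/3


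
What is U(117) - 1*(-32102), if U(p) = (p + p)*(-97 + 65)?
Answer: 24614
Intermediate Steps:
U(p) = -64*p (U(p) = (2*p)*(-32) = -64*p)
U(117) - 1*(-32102) = -64*117 - 1*(-32102) = -7488 + 32102 = 24614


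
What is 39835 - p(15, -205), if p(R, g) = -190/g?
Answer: 1633197/41 ≈ 39834.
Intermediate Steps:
39835 - p(15, -205) = 39835 - (-190)/(-205) = 39835 - (-190)*(-1)/205 = 39835 - 1*38/41 = 39835 - 38/41 = 1633197/41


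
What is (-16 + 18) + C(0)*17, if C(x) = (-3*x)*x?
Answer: 2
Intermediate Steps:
C(x) = -3*x**2
(-16 + 18) + C(0)*17 = (-16 + 18) - 3*0**2*17 = 2 - 3*0*17 = 2 + 0*17 = 2 + 0 = 2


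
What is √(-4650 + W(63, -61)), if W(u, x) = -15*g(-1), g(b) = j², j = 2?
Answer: I*√4710 ≈ 68.629*I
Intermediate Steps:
g(b) = 4 (g(b) = 2² = 4)
W(u, x) = -60 (W(u, x) = -15*4 = -60)
√(-4650 + W(63, -61)) = √(-4650 - 60) = √(-4710) = I*√4710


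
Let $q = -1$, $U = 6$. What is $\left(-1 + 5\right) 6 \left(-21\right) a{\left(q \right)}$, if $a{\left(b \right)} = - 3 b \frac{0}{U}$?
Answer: $0$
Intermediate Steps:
$a{\left(b \right)} = 0$ ($a{\left(b \right)} = - 3 b \frac{0}{6} = - 3 b 0 \cdot \frac{1}{6} = - 3 b 0 = 0$)
$\left(-1 + 5\right) 6 \left(-21\right) a{\left(q \right)} = \left(-1 + 5\right) 6 \left(-21\right) 0 = 4 \cdot 6 \left(-21\right) 0 = 24 \left(-21\right) 0 = \left(-504\right) 0 = 0$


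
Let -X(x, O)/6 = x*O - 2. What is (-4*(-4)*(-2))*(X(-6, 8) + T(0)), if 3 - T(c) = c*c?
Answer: -9696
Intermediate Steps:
X(x, O) = 12 - 6*O*x (X(x, O) = -6*(x*O - 2) = -6*(O*x - 2) = -6*(-2 + O*x) = 12 - 6*O*x)
T(c) = 3 - c**2 (T(c) = 3 - c*c = 3 - c**2)
(-4*(-4)*(-2))*(X(-6, 8) + T(0)) = (-4*(-4)*(-2))*((12 - 6*8*(-6)) + (3 - 1*0**2)) = (16*(-2))*((12 + 288) + (3 - 1*0)) = -32*(300 + (3 + 0)) = -32*(300 + 3) = -32*303 = -9696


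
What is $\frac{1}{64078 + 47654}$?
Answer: $\frac{1}{111732} \approx 8.95 \cdot 10^{-6}$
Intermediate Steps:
$\frac{1}{64078 + 47654} = \frac{1}{111732}$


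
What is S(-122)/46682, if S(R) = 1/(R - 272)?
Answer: -1/18392708 ≈ -5.4369e-8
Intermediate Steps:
S(R) = 1/(-272 + R)
S(-122)/46682 = 1/(-272 - 122*46682) = (1/46682)/(-394) = -1/394*1/46682 = -1/18392708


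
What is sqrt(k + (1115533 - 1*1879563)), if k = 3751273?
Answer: sqrt(2987243) ≈ 1728.4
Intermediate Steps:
sqrt(k + (1115533 - 1*1879563)) = sqrt(3751273 + (1115533 - 1*1879563)) = sqrt(3751273 + (1115533 - 1879563)) = sqrt(3751273 - 764030) = sqrt(2987243)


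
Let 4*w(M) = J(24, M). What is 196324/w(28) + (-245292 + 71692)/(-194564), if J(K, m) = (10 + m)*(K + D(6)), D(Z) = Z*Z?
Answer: 4787066842/13862685 ≈ 345.32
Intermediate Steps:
D(Z) = Z²
J(K, m) = (10 + m)*(36 + K) (J(K, m) = (10 + m)*(K + 6²) = (10 + m)*(K + 36) = (10 + m)*(36 + K))
w(M) = 150 + 15*M (w(M) = (360 + 10*24 + 36*M + 24*M)/4 = (360 + 240 + 36*M + 24*M)/4 = (600 + 60*M)/4 = 150 + 15*M)
196324/w(28) + (-245292 + 71692)/(-194564) = 196324/(150 + 15*28) + (-245292 + 71692)/(-194564) = 196324/(150 + 420) - 173600*(-1/194564) = 196324/570 + 43400/48641 = 196324*(1/570) + 43400/48641 = 98162/285 + 43400/48641 = 4787066842/13862685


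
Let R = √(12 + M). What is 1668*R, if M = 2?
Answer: 1668*√14 ≈ 6241.1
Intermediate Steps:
R = √14 (R = √(12 + 2) = √14 ≈ 3.7417)
1668*R = 1668*√14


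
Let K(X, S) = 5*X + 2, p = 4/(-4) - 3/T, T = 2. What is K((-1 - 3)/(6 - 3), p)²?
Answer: 196/9 ≈ 21.778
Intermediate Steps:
p = -5/2 (p = 4/(-4) - 3/2 = 4*(-¼) - 3*½ = -1 - 3/2 = -5/2 ≈ -2.5000)
K(X, S) = 2 + 5*X
K((-1 - 3)/(6 - 3), p)² = (2 + 5*((-1 - 3)/(6 - 3)))² = (2 + 5*(-4/3))² = (2 - 20/3)² = (-14/3)² = 196/9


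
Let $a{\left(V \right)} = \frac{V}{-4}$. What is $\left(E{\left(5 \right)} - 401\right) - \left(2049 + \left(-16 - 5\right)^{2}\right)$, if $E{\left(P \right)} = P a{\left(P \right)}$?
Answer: $- \frac{11589}{4} \approx -2897.3$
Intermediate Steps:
$a{\left(V \right)} = - \frac{V}{4}$ ($a{\left(V \right)} = V \left(- \frac{1}{4}\right) = - \frac{V}{4}$)
$E{\left(P \right)} = - \frac{P^{2}}{4}$ ($E{\left(P \right)} = P \left(- \frac{P}{4}\right) = - \frac{P^{2}}{4}$)
$\left(E{\left(5 \right)} - 401\right) - \left(2049 + \left(-16 - 5\right)^{2}\right) = \left(- \frac{5^{2}}{4} - 401\right) - \left(2049 + \left(-16 - 5\right)^{2}\right) = \left(\left(- \frac{1}{4}\right) 25 - 401\right) - 2490 = \left(- \frac{25}{4} - 401\right) - 2490 = - \frac{1629}{4} - 2490 = - \frac{11589}{4}$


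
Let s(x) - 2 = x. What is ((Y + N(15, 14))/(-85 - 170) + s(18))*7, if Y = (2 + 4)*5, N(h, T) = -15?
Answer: 2373/17 ≈ 139.59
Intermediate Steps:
s(x) = 2 + x
Y = 30 (Y = 6*5 = 30)
((Y + N(15, 14))/(-85 - 170) + s(18))*7 = ((30 - 15)/(-85 - 170) + (2 + 18))*7 = (15/(-255) + 20)*7 = (15*(-1/255) + 20)*7 = (-1/17 + 20)*7 = (339/17)*7 = 2373/17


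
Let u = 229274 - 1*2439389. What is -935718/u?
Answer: 311906/736705 ≈ 0.42338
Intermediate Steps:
u = -2210115 (u = 229274 - 2439389 = -2210115)
-935718/u = -935718/(-2210115) = -935718*(-1/2210115) = 311906/736705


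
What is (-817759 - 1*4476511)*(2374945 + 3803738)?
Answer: -32711616046410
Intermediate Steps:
(-817759 - 1*4476511)*(2374945 + 3803738) = (-817759 - 4476511)*6178683 = -5294270*6178683 = -32711616046410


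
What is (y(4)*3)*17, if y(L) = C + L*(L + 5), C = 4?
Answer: 2040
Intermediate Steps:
y(L) = 4 + L*(5 + L) (y(L) = 4 + L*(L + 5) = 4 + L*(5 + L))
(y(4)*3)*17 = ((4 + 4² + 5*4)*3)*17 = ((4 + 16 + 20)*3)*17 = (40*3)*17 = 120*17 = 2040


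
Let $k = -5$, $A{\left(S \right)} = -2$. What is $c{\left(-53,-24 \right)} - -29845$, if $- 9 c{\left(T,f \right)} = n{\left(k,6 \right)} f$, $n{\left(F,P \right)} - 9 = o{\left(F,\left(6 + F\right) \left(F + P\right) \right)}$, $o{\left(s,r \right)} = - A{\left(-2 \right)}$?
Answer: $\frac{89623}{3} \approx 29874.0$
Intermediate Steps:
$o{\left(s,r \right)} = 2$ ($o{\left(s,r \right)} = \left(-1\right) \left(-2\right) = 2$)
$n{\left(F,P \right)} = 11$ ($n{\left(F,P \right)} = 9 + 2 = 11$)
$c{\left(T,f \right)} = - \frac{11 f}{9}$
$c{\left(-53,-24 \right)} - -29845 = \left(- \frac{11}{9}\right) \left(-24\right) - -29845 = \frac{88}{3} + 29845 = \frac{89623}{3}$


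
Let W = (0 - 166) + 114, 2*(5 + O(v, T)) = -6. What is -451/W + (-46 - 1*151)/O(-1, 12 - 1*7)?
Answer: 3463/104 ≈ 33.298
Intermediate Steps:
O(v, T) = -8 (O(v, T) = -5 + (½)*(-6) = -5 - 3 = -8)
W = -52 (W = -166 + 114 = -52)
-451/W + (-46 - 1*151)/O(-1, 12 - 1*7) = -451/(-52) + (-46 - 1*151)/(-8) = -451*(-1/52) + (-46 - 151)*(-⅛) = 451/52 - 197*(-⅛) = 451/52 + 197/8 = 3463/104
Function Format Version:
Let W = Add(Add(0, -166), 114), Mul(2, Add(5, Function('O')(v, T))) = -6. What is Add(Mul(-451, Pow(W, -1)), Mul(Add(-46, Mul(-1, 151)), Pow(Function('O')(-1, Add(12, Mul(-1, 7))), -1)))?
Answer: Rational(3463, 104) ≈ 33.298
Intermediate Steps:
Function('O')(v, T) = -8 (Function('O')(v, T) = Add(-5, Mul(Rational(1, 2), -6)) = Add(-5, -3) = -8)
W = -52 (W = Add(-166, 114) = -52)
Add(Mul(-451, Pow(W, -1)), Mul(Add(-46, Mul(-1, 151)), Pow(Function('O')(-1, Add(12, Mul(-1, 7))), -1))) = Add(Mul(-451, Pow(-52, -1)), Mul(Add(-46, Mul(-1, 151)), Pow(-8, -1))) = Add(Mul(-451, Rational(-1, 52)), Mul(Add(-46, -151), Rational(-1, 8))) = Add(Rational(451, 52), Mul(-197, Rational(-1, 8))) = Add(Rational(451, 52), Rational(197, 8)) = Rational(3463, 104)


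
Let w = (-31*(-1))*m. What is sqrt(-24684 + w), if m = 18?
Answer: I*sqrt(24126) ≈ 155.33*I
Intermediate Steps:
w = 558 (w = -31*(-1)*18 = 31*18 = 558)
sqrt(-24684 + w) = sqrt(-24684 + 558) = sqrt(-24126) = I*sqrt(24126)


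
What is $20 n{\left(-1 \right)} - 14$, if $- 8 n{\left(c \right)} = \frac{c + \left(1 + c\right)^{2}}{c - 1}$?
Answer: $- \frac{61}{4} \approx -15.25$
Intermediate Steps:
$n{\left(c \right)} = - \frac{c + \left(1 + c\right)^{2}}{8 \left(-1 + c\right)}$ ($n{\left(c \right)} = - \frac{\left(c + \left(1 + c\right)^{2}\right) \frac{1}{c - 1}}{8} = - \frac{\left(c + \left(1 + c\right)^{2}\right) \frac{1}{-1 + c}}{8} = - \frac{\frac{1}{-1 + c} \left(c + \left(1 + c\right)^{2}\right)}{8} = - \frac{c + \left(1 + c\right)^{2}}{8 \left(-1 + c\right)}$)
$20 n{\left(-1 \right)} - 14 = 20 \frac{\left(-1\right) \left(-1\right) - \left(1 - 1\right)^{2}}{8 \left(-1 - 1\right)} - 14 = 20 \frac{1 - 0^{2}}{8 \left(-2\right)} - 14 = 20 \cdot \frac{1}{8} \left(- \frac{1}{2}\right) \left(1 - 0\right) - 14 = 20 \cdot \frac{1}{8} \left(- \frac{1}{2}\right) \left(1 + 0\right) - 14 = 20 \cdot \frac{1}{8} \left(- \frac{1}{2}\right) 1 - 14 = 20 \left(- \frac{1}{16}\right) - 14 = - \frac{5}{4} - 14 = - \frac{61}{4}$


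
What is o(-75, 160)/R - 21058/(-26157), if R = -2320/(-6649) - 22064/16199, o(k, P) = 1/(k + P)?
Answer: 21389243084597/26957281436480 ≈ 0.79345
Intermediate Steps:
o(k, P) = 1/(P + k)
R = -109121856/107707151 (R = -2320*(-1/6649) - 22064*1/16199 = 2320/6649 - 22064/16199 = -109121856/107707151 ≈ -1.0131)
o(-75, 160)/R - 21058/(-26157) = 1/((160 - 75)*(-109121856/107707151)) - 21058/(-26157) = -107707151/109121856/85 - 21058*(-1/26157) = (1/85)*(-107707151/109121856) + 21058/26157 = -107707151/9275357760 + 21058/26157 = 21389243084597/26957281436480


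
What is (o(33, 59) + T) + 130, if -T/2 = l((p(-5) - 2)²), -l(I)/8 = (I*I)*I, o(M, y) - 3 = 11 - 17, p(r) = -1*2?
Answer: 65663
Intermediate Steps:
p(r) = -2
o(M, y) = -3 (o(M, y) = 3 + (11 - 17) = 3 - 6 = -3)
l(I) = -8*I³ (l(I) = -8*I*I*I = -8*I²*I = -8*I³)
T = 65536 (T = -(-16)*((-2 - 2)²)³ = -(-16)*((-4)²)³ = -(-16)*16³ = -(-16)*4096 = -2*(-32768) = 65536)
(o(33, 59) + T) + 130 = (-3 + 65536) + 130 = 65533 + 130 = 65663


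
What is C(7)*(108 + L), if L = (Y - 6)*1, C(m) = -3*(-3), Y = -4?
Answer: 882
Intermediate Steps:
C(m) = 9
L = -10 (L = (-4 - 6)*1 = -10*1 = -10)
C(7)*(108 + L) = 9*(108 - 10) = 9*98 = 882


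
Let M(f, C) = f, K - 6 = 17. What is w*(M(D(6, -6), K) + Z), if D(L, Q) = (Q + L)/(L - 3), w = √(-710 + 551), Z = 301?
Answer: 301*I*√159 ≈ 3795.5*I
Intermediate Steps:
w = I*√159 (w = √(-159) = I*√159 ≈ 12.61*I)
D(L, Q) = (L + Q)/(-3 + L)
K = 23 (K = 6 + 17 = 23)
w*(M(D(6, -6), K) + Z) = (I*√159)*((6 - 6)/(-3 + 6) + 301) = (I*√159)*(0/3 + 301) = (I*√159)*((⅓)*0 + 301) = (I*√159)*(0 + 301) = (I*√159)*301 = 301*I*√159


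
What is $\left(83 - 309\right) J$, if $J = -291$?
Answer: $65766$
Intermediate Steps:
$\left(83 - 309\right) J = \left(83 - 309\right) \left(-291\right) = \left(-226\right) \left(-291\right) = 65766$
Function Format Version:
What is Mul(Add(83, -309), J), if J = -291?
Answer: 65766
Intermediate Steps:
Mul(Add(83, -309), J) = Mul(Add(83, -309), -291) = Mul(-226, -291) = 65766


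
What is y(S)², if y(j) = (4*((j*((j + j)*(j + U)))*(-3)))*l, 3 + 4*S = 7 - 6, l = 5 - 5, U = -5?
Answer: 0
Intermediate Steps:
l = 0
S = -½ (S = -¾ + (7 - 6)/4 = -¾ + (¼)*1 = -¾ + ¼ = -½ ≈ -0.50000)
y(j) = 0 (y(j) = (4*((j*((j + j)*(j - 5)))*(-3)))*0 = (4*((j*((2*j)*(-5 + j)))*(-3)))*0 = (4*((j*(2*j*(-5 + j)))*(-3)))*0 = (4*((2*j²*(-5 + j))*(-3)))*0 = (4*(-6*j²*(-5 + j)))*0 = -24*j²*(-5 + j)*0 = 0)
y(S)² = 0² = 0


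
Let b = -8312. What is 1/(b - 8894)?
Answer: -1/17206 ≈ -5.8119e-5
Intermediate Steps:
1/(b - 8894) = 1/(-8312 - 8894) = 1/(-17206) = -1/17206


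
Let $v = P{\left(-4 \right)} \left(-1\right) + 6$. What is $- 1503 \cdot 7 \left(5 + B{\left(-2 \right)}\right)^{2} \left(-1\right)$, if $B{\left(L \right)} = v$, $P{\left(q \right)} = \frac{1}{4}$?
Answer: $\frac{19453329}{16} \approx 1.2158 \cdot 10^{6}$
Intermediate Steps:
$P{\left(q \right)} = \frac{1}{4}$
$v = \frac{23}{4}$ ($v = \frac{1}{4} \left(-1\right) + 6 = - \frac{1}{4} + 6 = \frac{23}{4} \approx 5.75$)
$B{\left(L \right)} = \frac{23}{4}$
$- 1503 \cdot 7 \left(5 + B{\left(-2 \right)}\right)^{2} \left(-1\right) = - 1503 \cdot 7 \left(5 + \frac{23}{4}\right)^{2} \left(-1\right) = - 1503 \cdot 7 \left(\frac{43}{4}\right)^{2} \left(-1\right) = - 1503 \cdot 7 \cdot \frac{1849}{16} \left(-1\right) = - 1503 \cdot \frac{12943}{16} \left(-1\right) = \left(-1503\right) \left(- \frac{12943}{16}\right) = \frac{19453329}{16}$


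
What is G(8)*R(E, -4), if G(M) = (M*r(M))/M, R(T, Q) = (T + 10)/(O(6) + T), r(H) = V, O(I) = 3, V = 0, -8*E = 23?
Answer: 0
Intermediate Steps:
E = -23/8 (E = -1/8*23 = -23/8 ≈ -2.8750)
r(H) = 0
R(T, Q) = (10 + T)/(3 + T) (R(T, Q) = (T + 10)/(3 + T) = (10 + T)/(3 + T))
G(M) = 0 (G(M) = (M*0)/M = 0/M = 0)
G(8)*R(E, -4) = 0*((10 - 23/8)/(3 - 23/8)) = 0*((57/8)/(1/8)) = 0*(8*(57/8)) = 0*57 = 0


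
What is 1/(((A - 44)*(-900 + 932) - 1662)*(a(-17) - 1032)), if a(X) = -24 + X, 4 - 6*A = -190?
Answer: 3/6551738 ≈ 4.5789e-7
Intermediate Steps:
A = 97/3 (A = ⅔ - ⅙*(-190) = ⅔ + 95/3 = 97/3 ≈ 32.333)
1/(((A - 44)*(-900 + 932) - 1662)*(a(-17) - 1032)) = 1/(((97/3 - 44)*(-900 + 932) - 1662)*((-24 - 17) - 1032)) = 1/((-35/3*32 - 1662)*(-41 - 1032)) = 1/((-1120/3 - 1662)*(-1073)) = 1/(-6106/3*(-1073)) = 1/(6551738/3) = 3/6551738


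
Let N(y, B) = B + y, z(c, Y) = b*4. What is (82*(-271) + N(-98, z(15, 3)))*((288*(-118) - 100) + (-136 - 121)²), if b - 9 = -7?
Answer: -713203080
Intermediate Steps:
b = 2 (b = 9 - 7 = 2)
z(c, Y) = 8 (z(c, Y) = 2*4 = 8)
(82*(-271) + N(-98, z(15, 3)))*((288*(-118) - 100) + (-136 - 121)²) = (82*(-271) + (8 - 98))*((288*(-118) - 100) + (-136 - 121)²) = (-22222 - 90)*((-33984 - 100) + (-257)²) = -22312*(-34084 + 66049) = -22312*31965 = -713203080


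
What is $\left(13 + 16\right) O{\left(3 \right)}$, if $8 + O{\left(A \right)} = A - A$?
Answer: $-232$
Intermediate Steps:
$O{\left(A \right)} = -8$ ($O{\left(A \right)} = -8 + \left(A - A\right) = -8 + 0 = -8$)
$\left(13 + 16\right) O{\left(3 \right)} = \left(13 + 16\right) \left(-8\right) = 29 \left(-8\right) = -232$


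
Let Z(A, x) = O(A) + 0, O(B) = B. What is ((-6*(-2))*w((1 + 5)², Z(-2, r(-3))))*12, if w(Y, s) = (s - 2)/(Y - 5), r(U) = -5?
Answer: -576/31 ≈ -18.581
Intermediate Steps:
Z(A, x) = A (Z(A, x) = A + 0 = A)
w(Y, s) = (-2 + s)/(-5 + Y)
((-6*(-2))*w((1 + 5)², Z(-2, r(-3))))*12 = ((-6*(-2))*((-2 - 2)/(-5 + (1 + 5)²)))*12 = (12*(-4/(-5 + 6²)))*12 = (12*(-4/(-5 + 36)))*12 = (12*(-4/31))*12 = -48/31*12 = -576/31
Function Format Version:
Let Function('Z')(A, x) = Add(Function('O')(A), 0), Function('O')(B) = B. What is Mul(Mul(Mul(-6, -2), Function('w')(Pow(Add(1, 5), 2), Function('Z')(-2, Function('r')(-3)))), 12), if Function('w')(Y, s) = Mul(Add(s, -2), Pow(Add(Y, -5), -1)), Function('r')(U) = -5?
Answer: Rational(-576, 31) ≈ -18.581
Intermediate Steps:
Function('Z')(A, x) = A (Function('Z')(A, x) = Add(A, 0) = A)
Function('w')(Y, s) = Mul(Pow(Add(-5, Y), -1), Add(-2, s)) (Function('w')(Y, s) = Mul(Add(-2, s), Pow(Add(-5, Y), -1)) = Mul(Pow(Add(-5, Y), -1), Add(-2, s)))
Mul(Mul(Mul(-6, -2), Function('w')(Pow(Add(1, 5), 2), Function('Z')(-2, Function('r')(-3)))), 12) = Mul(Mul(Mul(-6, -2), Mul(Pow(Add(-5, Pow(Add(1, 5), 2)), -1), Add(-2, -2))), 12) = Mul(Mul(12, Mul(Pow(Add(-5, Pow(6, 2)), -1), -4)), 12) = Mul(Mul(12, Mul(Pow(Add(-5, 36), -1), -4)), 12) = Mul(Mul(12, Mul(Pow(31, -1), -4)), 12) = Mul(Mul(12, Mul(Rational(1, 31), -4)), 12) = Mul(Mul(12, Rational(-4, 31)), 12) = Mul(Rational(-48, 31), 12) = Rational(-576, 31)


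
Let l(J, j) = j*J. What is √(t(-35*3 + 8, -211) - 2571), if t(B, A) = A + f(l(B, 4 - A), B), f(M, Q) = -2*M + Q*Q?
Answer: √48337 ≈ 219.86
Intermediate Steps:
l(J, j) = J*j
f(M, Q) = Q² - 2*M (f(M, Q) = -2*M + Q² = Q² - 2*M)
t(B, A) = A + B² - 2*B*(4 - A) (t(B, A) = A + (B² - 2*B*(4 - A)) = A + B² - 2*B*(4 - A))
√(t(-35*3 + 8, -211) - 2571) = √((-211 + (-35*3 + 8)² + 2*(-35*3 + 8)*(-4 - 211)) - 2571) = √((-211 + (-7*15 + 8)² + 2*(-7*15 + 8)*(-215)) - 2571) = √((-211 + (-105 + 8)² + 2*(-105 + 8)*(-215)) - 2571) = √((-211 + (-97)² + 2*(-97)*(-215)) - 2571) = √((-211 + 9409 + 41710) - 2571) = √(50908 - 2571) = √48337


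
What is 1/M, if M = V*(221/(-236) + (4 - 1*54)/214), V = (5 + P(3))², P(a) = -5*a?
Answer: -6313/738675 ≈ -0.0085464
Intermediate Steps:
V = 100 (V = (5 - 5*3)² = (5 - 15)² = (-10)² = 100)
M = -738675/6313 (M = 100*(221/(-236) + (4 - 1*54)/214) = 100*(221*(-1/236) + (4 - 54)*(1/214)) = 100*(-221/236 - 50*1/214) = 100*(-221/236 - 25/107) = 100*(-29547/25252) = -738675/6313 ≈ -117.01)
1/M = 1/(-738675/6313) = -6313/738675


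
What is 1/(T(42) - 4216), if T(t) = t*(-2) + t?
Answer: -1/4258 ≈ -0.00023485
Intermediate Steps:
T(t) = -t (T(t) = -2*t + t = -t)
1/(T(42) - 4216) = 1/(-1*42 - 4216) = 1/(-42 - 4216) = 1/(-4258) = -1/4258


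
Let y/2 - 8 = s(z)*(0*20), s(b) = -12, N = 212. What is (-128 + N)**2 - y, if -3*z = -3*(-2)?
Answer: 7040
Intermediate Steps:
z = -2 (z = -(-1)*(-2) = -1/3*6 = -2)
y = 16 (y = 16 + 2*(-0*20) = 16 + 2*(-12*0) = 16 + 2*0 = 16 + 0 = 16)
(-128 + N)**2 - y = (-128 + 212)**2 - 1*16 = 84**2 - 16 = 7056 - 16 = 7040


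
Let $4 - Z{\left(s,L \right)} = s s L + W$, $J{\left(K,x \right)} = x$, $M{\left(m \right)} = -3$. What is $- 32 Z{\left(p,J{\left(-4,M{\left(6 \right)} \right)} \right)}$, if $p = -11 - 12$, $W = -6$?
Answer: $-51104$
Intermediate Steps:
$p = -23$ ($p = -11 - 12 = -23$)
$Z{\left(s,L \right)} = 10 - L s^{2}$ ($Z{\left(s,L \right)} = 4 - \left(s s L - 6\right) = 4 - \left(s^{2} L - 6\right) = 4 - \left(L s^{2} - 6\right) = 4 - \left(-6 + L s^{2}\right) = 10 - L s^{2}$)
$- 32 Z{\left(p,J{\left(-4,M{\left(6 \right)} \right)} \right)} = - 32 \left(10 - - 3 \left(-23\right)^{2}\right) = - 32 \left(10 - \left(-3\right) 529\right) = - 32 \left(10 + 1587\right) = \left(-32\right) 1597 = -51104$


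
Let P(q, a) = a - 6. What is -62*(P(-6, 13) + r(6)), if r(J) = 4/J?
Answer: -1426/3 ≈ -475.33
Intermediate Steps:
P(q, a) = -6 + a
-62*(P(-6, 13) + r(6)) = -62*((-6 + 13) + 4/6) = -62*(7 + 4*(⅙)) = -62*(7 + ⅔) = -62*23/3 = -1426/3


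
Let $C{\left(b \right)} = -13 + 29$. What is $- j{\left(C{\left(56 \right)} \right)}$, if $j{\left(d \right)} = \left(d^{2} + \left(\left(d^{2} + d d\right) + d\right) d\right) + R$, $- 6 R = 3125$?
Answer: $- \frac{49099}{6} \approx -8183.2$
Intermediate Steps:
$R = - \frac{3125}{6}$ ($R = \left(- \frac{1}{6}\right) 3125 = - \frac{3125}{6} \approx -520.83$)
$C{\left(b \right)} = 16$
$j{\left(d \right)} = - \frac{3125}{6} + d^{2} + d \left(d + 2 d^{2}\right)$ ($j{\left(d \right)} = \left(d^{2} + \left(\left(d^{2} + d d\right) + d\right) d\right) - \frac{3125}{6} = \left(d^{2} + \left(\left(d^{2} + d^{2}\right) + d\right) d\right) - \frac{3125}{6} = \left(d^{2} + \left(2 d^{2} + d\right) d\right) - \frac{3125}{6} = \left(d^{2} + \left(d + 2 d^{2}\right) d\right) - \frac{3125}{6} = \left(d^{2} + d \left(d + 2 d^{2}\right)\right) - \frac{3125}{6} = - \frac{3125}{6} + d^{2} + d \left(d + 2 d^{2}\right)$)
$- j{\left(C{\left(56 \right)} \right)} = - (- \frac{3125}{6} + 2 \cdot 16^{2} + 2 \cdot 16^{3}) = - (- \frac{3125}{6} + 2 \cdot 256 + 2 \cdot 4096) = - (- \frac{3125}{6} + 512 + 8192) = \left(-1\right) \frac{49099}{6} = - \frac{49099}{6}$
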